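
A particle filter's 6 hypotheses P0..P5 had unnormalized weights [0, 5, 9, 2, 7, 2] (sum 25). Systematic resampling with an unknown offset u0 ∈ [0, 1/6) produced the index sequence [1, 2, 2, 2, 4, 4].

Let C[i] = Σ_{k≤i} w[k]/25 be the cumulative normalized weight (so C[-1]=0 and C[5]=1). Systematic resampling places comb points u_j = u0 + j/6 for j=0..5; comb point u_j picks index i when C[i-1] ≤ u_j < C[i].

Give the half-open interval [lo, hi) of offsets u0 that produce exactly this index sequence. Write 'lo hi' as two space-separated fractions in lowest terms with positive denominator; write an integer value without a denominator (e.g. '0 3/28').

C = [0, 1/5, 14/25, 16/25, 23/25, 1]
j=0 picked index 1: u0 ∈ [0, 1/5)
j=1 picked index 2: u0 ∈ [1/30, 59/150)
j=2 picked index 2: u0 ∈ [-2/15, 17/75)
j=3 picked index 2: u0 ∈ [-3/10, 3/50)
j=4 picked index 4: u0 ∈ [-2/75, 19/75)
j=5 picked index 4: u0 ∈ [-29/150, 13/150)
intersection: [1/30, 3/50)

1/30 3/50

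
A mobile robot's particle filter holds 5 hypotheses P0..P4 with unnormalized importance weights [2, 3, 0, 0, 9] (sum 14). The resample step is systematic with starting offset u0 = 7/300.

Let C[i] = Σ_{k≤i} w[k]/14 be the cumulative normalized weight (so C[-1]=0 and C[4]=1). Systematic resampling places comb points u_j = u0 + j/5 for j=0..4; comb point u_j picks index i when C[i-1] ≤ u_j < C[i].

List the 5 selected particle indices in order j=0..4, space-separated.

0 1 4 4 4

C = [1/7, 5/14, 5/14, 5/14, 1]
j=0: u_0=7/300 ∈ [0, 1/7) → index 0
j=1: u_1=67/300 ∈ [1/7, 5/14) → index 1
j=2: u_2=127/300 ∈ [5/14, 1) → index 4
j=3: u_3=187/300 ∈ [5/14, 1) → index 4
j=4: u_4=247/300 ∈ [5/14, 1) → index 4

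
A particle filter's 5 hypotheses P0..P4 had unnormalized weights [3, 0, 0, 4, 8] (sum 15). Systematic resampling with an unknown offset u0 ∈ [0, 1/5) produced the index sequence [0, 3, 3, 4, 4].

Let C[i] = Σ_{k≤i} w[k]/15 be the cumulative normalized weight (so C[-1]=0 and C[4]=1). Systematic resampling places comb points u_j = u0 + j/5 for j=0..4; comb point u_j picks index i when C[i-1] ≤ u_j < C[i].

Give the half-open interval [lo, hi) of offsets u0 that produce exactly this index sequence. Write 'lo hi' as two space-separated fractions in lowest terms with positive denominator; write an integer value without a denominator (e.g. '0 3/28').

0 1/15

C = [1/5, 1/5, 1/5, 7/15, 1]
j=0 picked index 0: u0 ∈ [0, 1/5)
j=1 picked index 3: u0 ∈ [0, 4/15)
j=2 picked index 3: u0 ∈ [-1/5, 1/15)
j=3 picked index 4: u0 ∈ [-2/15, 2/5)
j=4 picked index 4: u0 ∈ [-1/3, 1/5)
intersection: [0, 1/15)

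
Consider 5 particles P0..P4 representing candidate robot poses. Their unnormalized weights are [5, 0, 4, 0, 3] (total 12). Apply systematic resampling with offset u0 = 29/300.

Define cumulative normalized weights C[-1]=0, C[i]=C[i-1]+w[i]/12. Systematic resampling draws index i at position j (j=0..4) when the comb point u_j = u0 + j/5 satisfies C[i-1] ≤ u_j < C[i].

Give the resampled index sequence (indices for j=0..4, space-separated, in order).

0 0 2 2 4

C = [5/12, 5/12, 3/4, 3/4, 1]
j=0: u_0=29/300 ∈ [0, 5/12) → index 0
j=1: u_1=89/300 ∈ [0, 5/12) → index 0
j=2: u_2=149/300 ∈ [5/12, 3/4) → index 2
j=3: u_3=209/300 ∈ [5/12, 3/4) → index 2
j=4: u_4=269/300 ∈ [3/4, 1) → index 4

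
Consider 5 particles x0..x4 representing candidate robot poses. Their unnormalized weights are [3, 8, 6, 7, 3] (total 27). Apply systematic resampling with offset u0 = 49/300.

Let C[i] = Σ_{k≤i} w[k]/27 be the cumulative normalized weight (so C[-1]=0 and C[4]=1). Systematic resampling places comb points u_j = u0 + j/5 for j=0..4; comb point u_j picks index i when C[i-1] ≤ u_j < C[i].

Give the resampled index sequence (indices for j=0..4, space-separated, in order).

C = [1/9, 11/27, 17/27, 8/9, 1]
j=0: u_0=49/300 ∈ [1/9, 11/27) → index 1
j=1: u_1=109/300 ∈ [1/9, 11/27) → index 1
j=2: u_2=169/300 ∈ [11/27, 17/27) → index 2
j=3: u_3=229/300 ∈ [17/27, 8/9) → index 3
j=4: u_4=289/300 ∈ [8/9, 1) → index 4

1 1 2 3 4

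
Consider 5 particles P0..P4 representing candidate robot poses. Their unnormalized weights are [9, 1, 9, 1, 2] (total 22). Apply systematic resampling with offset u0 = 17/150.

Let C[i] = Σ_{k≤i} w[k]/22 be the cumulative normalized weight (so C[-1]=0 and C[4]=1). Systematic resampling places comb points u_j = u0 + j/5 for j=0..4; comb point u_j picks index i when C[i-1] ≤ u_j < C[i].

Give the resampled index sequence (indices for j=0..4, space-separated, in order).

0 0 2 2 4

C = [9/22, 5/11, 19/22, 10/11, 1]
j=0: u_0=17/150 ∈ [0, 9/22) → index 0
j=1: u_1=47/150 ∈ [0, 9/22) → index 0
j=2: u_2=77/150 ∈ [5/11, 19/22) → index 2
j=3: u_3=107/150 ∈ [5/11, 19/22) → index 2
j=4: u_4=137/150 ∈ [10/11, 1) → index 4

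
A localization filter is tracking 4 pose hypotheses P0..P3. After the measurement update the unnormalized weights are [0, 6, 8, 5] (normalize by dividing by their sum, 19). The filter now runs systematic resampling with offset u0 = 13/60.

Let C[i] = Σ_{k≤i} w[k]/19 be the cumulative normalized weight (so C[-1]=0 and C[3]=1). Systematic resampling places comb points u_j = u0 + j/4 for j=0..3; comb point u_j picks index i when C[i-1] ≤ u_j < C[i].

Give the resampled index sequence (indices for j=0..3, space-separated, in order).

1 2 2 3

C = [0, 6/19, 14/19, 1]
j=0: u_0=13/60 ∈ [0, 6/19) → index 1
j=1: u_1=7/15 ∈ [6/19, 14/19) → index 2
j=2: u_2=43/60 ∈ [6/19, 14/19) → index 2
j=3: u_3=29/30 ∈ [14/19, 1) → index 3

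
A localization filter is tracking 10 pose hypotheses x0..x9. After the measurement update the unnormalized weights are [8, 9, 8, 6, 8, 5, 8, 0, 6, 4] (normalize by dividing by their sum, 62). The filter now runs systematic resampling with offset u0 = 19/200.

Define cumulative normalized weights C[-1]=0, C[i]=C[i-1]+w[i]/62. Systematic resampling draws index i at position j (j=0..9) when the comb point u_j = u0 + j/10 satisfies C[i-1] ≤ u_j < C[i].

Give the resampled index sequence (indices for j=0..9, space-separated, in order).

0 1 2 2 3 4 5 6 8 9

C = [4/31, 17/62, 25/62, 1/2, 39/62, 22/31, 26/31, 26/31, 29/31, 1]
j=0: u_0=19/200 ∈ [0, 4/31) → index 0
j=1: u_1=39/200 ∈ [4/31, 17/62) → index 1
j=2: u_2=59/200 ∈ [17/62, 25/62) → index 2
j=3: u_3=79/200 ∈ [17/62, 25/62) → index 2
j=4: u_4=99/200 ∈ [25/62, 1/2) → index 3
j=5: u_5=119/200 ∈ [1/2, 39/62) → index 4
j=6: u_6=139/200 ∈ [39/62, 22/31) → index 5
j=7: u_7=159/200 ∈ [22/31, 26/31) → index 6
j=8: u_8=179/200 ∈ [26/31, 29/31) → index 8
j=9: u_9=199/200 ∈ [29/31, 1) → index 9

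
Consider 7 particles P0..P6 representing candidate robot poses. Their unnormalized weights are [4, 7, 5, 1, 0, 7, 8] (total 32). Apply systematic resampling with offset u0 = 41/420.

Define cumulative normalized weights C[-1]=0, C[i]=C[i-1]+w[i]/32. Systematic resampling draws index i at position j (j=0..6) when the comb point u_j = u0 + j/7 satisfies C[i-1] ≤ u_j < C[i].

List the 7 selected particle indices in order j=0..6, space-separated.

0 1 2 3 5 6 6

C = [1/8, 11/32, 1/2, 17/32, 17/32, 3/4, 1]
j=0: u_0=41/420 ∈ [0, 1/8) → index 0
j=1: u_1=101/420 ∈ [1/8, 11/32) → index 1
j=2: u_2=23/60 ∈ [11/32, 1/2) → index 2
j=3: u_3=221/420 ∈ [1/2, 17/32) → index 3
j=4: u_4=281/420 ∈ [17/32, 3/4) → index 5
j=5: u_5=341/420 ∈ [3/4, 1) → index 6
j=6: u_6=401/420 ∈ [3/4, 1) → index 6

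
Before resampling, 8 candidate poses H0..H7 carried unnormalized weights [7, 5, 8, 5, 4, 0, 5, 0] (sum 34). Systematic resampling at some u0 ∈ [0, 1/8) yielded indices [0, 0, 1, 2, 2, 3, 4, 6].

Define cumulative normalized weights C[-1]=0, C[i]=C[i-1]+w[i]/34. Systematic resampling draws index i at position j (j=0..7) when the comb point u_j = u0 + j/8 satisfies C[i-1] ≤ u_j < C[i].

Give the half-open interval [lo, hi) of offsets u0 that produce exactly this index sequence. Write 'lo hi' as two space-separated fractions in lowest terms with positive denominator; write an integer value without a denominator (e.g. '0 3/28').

0 11/136

C = [7/34, 6/17, 10/17, 25/34, 29/34, 29/34, 1, 1]
j=0 picked index 0: u0 ∈ [0, 7/34)
j=1 picked index 0: u0 ∈ [-1/8, 11/136)
j=2 picked index 1: u0 ∈ [-3/68, 7/68)
j=3 picked index 2: u0 ∈ [-3/136, 29/136)
j=4 picked index 2: u0 ∈ [-5/34, 3/34)
j=5 picked index 3: u0 ∈ [-5/136, 15/136)
j=6 picked index 4: u0 ∈ [-1/68, 7/68)
j=7 picked index 6: u0 ∈ [-3/136, 1/8)
intersection: [0, 11/136)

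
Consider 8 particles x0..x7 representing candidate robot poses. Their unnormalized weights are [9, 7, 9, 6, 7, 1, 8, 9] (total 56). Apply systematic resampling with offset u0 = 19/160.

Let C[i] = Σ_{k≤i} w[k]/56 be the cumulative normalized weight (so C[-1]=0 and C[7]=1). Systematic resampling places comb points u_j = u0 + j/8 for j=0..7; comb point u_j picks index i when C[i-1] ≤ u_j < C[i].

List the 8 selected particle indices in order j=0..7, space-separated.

0 1 2 3 4 6 7 7

C = [9/56, 2/7, 25/56, 31/56, 19/28, 39/56, 47/56, 1]
j=0: u_0=19/160 ∈ [0, 9/56) → index 0
j=1: u_1=39/160 ∈ [9/56, 2/7) → index 1
j=2: u_2=59/160 ∈ [2/7, 25/56) → index 2
j=3: u_3=79/160 ∈ [25/56, 31/56) → index 3
j=4: u_4=99/160 ∈ [31/56, 19/28) → index 4
j=5: u_5=119/160 ∈ [39/56, 47/56) → index 6
j=6: u_6=139/160 ∈ [47/56, 1) → index 7
j=7: u_7=159/160 ∈ [47/56, 1) → index 7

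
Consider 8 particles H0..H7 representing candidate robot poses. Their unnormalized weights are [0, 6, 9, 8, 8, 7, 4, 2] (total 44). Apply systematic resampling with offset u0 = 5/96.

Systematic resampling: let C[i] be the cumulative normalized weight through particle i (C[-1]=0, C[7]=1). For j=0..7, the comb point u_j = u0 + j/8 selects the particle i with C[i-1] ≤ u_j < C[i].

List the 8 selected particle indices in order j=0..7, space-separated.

1 2 2 3 4 4 5 6

C = [0, 3/22, 15/44, 23/44, 31/44, 19/22, 21/22, 1]
j=0: u_0=5/96 ∈ [0, 3/22) → index 1
j=1: u_1=17/96 ∈ [3/22, 15/44) → index 2
j=2: u_2=29/96 ∈ [3/22, 15/44) → index 2
j=3: u_3=41/96 ∈ [15/44, 23/44) → index 3
j=4: u_4=53/96 ∈ [23/44, 31/44) → index 4
j=5: u_5=65/96 ∈ [23/44, 31/44) → index 4
j=6: u_6=77/96 ∈ [31/44, 19/22) → index 5
j=7: u_7=89/96 ∈ [19/22, 21/22) → index 6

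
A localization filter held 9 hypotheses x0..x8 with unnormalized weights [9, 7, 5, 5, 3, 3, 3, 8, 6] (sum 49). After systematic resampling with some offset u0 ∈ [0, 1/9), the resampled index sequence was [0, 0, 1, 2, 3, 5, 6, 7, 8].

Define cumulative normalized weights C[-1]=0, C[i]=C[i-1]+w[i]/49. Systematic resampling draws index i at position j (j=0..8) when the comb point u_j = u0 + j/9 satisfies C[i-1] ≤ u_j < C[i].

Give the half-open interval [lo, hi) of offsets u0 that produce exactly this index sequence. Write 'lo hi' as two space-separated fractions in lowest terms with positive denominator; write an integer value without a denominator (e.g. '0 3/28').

C = [9/49, 16/49, 3/7, 26/49, 29/49, 32/49, 5/7, 43/49, 1]
j=0 picked index 0: u0 ∈ [0, 9/49)
j=1 picked index 0: u0 ∈ [-1/9, 32/441)
j=2 picked index 1: u0 ∈ [-17/441, 46/441)
j=3 picked index 2: u0 ∈ [-1/147, 2/21)
j=4 picked index 3: u0 ∈ [-1/63, 38/441)
j=5 picked index 5: u0 ∈ [16/441, 43/441)
j=6 picked index 6: u0 ∈ [-2/147, 1/21)
j=7 picked index 7: u0 ∈ [-4/63, 44/441)
j=8 picked index 8: u0 ∈ [-5/441, 1/9)
intersection: [16/441, 1/21)

16/441 1/21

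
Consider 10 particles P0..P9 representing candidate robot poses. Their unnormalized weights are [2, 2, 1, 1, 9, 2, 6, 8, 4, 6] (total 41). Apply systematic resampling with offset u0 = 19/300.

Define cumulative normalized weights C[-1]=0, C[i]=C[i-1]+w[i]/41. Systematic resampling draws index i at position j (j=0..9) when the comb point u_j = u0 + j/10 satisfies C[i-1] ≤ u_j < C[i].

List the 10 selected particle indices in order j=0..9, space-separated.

1 4 4 4 6 7 7 8 9 9

C = [2/41, 4/41, 5/41, 6/41, 15/41, 17/41, 23/41, 31/41, 35/41, 1]
j=0: u_0=19/300 ∈ [2/41, 4/41) → index 1
j=1: u_1=49/300 ∈ [6/41, 15/41) → index 4
j=2: u_2=79/300 ∈ [6/41, 15/41) → index 4
j=3: u_3=109/300 ∈ [6/41, 15/41) → index 4
j=4: u_4=139/300 ∈ [17/41, 23/41) → index 6
j=5: u_5=169/300 ∈ [23/41, 31/41) → index 7
j=6: u_6=199/300 ∈ [23/41, 31/41) → index 7
j=7: u_7=229/300 ∈ [31/41, 35/41) → index 8
j=8: u_8=259/300 ∈ [35/41, 1) → index 9
j=9: u_9=289/300 ∈ [35/41, 1) → index 9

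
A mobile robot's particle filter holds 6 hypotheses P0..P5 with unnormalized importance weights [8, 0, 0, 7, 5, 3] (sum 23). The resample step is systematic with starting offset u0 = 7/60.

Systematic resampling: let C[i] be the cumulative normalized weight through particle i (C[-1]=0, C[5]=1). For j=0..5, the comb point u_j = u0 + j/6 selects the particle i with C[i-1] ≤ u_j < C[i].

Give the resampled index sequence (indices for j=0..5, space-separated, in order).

C = [8/23, 8/23, 8/23, 15/23, 20/23, 1]
j=0: u_0=7/60 ∈ [0, 8/23) → index 0
j=1: u_1=17/60 ∈ [0, 8/23) → index 0
j=2: u_2=9/20 ∈ [8/23, 15/23) → index 3
j=3: u_3=37/60 ∈ [8/23, 15/23) → index 3
j=4: u_4=47/60 ∈ [15/23, 20/23) → index 4
j=5: u_5=19/20 ∈ [20/23, 1) → index 5

0 0 3 3 4 5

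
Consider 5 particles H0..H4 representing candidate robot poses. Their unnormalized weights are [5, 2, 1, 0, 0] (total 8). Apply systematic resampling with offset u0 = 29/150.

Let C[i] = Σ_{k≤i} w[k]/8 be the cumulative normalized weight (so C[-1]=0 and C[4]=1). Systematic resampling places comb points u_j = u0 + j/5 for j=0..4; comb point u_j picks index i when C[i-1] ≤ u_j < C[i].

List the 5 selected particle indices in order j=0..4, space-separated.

C = [5/8, 7/8, 1, 1, 1]
j=0: u_0=29/150 ∈ [0, 5/8) → index 0
j=1: u_1=59/150 ∈ [0, 5/8) → index 0
j=2: u_2=89/150 ∈ [0, 5/8) → index 0
j=3: u_3=119/150 ∈ [5/8, 7/8) → index 1
j=4: u_4=149/150 ∈ [7/8, 1) → index 2

0 0 0 1 2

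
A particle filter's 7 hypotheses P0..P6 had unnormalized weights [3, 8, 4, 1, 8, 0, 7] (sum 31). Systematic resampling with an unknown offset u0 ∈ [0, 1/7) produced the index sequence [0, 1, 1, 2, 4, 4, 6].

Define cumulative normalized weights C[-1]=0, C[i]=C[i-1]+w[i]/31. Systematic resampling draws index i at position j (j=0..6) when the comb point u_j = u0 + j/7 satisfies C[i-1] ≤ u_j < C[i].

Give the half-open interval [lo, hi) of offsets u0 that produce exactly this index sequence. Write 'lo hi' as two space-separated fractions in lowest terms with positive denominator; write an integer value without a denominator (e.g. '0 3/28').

0 12/217

C = [3/31, 11/31, 15/31, 16/31, 24/31, 24/31, 1]
j=0 picked index 0: u0 ∈ [0, 3/31)
j=1 picked index 1: u0 ∈ [-10/217, 46/217)
j=2 picked index 1: u0 ∈ [-41/217, 15/217)
j=3 picked index 2: u0 ∈ [-16/217, 12/217)
j=4 picked index 4: u0 ∈ [-12/217, 44/217)
j=5 picked index 4: u0 ∈ [-43/217, 13/217)
j=6 picked index 6: u0 ∈ [-18/217, 1/7)
intersection: [0, 12/217)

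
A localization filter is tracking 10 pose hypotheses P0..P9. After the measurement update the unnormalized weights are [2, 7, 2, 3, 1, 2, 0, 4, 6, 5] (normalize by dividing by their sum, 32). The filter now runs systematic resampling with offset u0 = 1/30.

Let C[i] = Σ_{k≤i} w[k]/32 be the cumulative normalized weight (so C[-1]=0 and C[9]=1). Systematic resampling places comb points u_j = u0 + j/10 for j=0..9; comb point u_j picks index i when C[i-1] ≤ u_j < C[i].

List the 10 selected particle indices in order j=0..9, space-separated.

0 1 1 2 3 7 7 8 8 9

C = [1/16, 9/32, 11/32, 7/16, 15/32, 17/32, 17/32, 21/32, 27/32, 1]
j=0: u_0=1/30 ∈ [0, 1/16) → index 0
j=1: u_1=2/15 ∈ [1/16, 9/32) → index 1
j=2: u_2=7/30 ∈ [1/16, 9/32) → index 1
j=3: u_3=1/3 ∈ [9/32, 11/32) → index 2
j=4: u_4=13/30 ∈ [11/32, 7/16) → index 3
j=5: u_5=8/15 ∈ [17/32, 21/32) → index 7
j=6: u_6=19/30 ∈ [17/32, 21/32) → index 7
j=7: u_7=11/15 ∈ [21/32, 27/32) → index 8
j=8: u_8=5/6 ∈ [21/32, 27/32) → index 8
j=9: u_9=14/15 ∈ [27/32, 1) → index 9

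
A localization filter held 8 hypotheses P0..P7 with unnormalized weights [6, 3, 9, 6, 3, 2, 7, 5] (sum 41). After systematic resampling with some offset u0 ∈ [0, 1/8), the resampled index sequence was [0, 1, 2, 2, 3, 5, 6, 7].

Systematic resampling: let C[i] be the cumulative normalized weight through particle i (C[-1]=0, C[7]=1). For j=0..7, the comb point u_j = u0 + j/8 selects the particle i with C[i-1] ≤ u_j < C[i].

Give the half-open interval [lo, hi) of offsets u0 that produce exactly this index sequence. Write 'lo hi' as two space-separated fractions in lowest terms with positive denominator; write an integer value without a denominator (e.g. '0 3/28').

11/328 21/328

C = [6/41, 9/41, 18/41, 24/41, 27/41, 29/41, 36/41, 1]
j=0 picked index 0: u0 ∈ [0, 6/41)
j=1 picked index 1: u0 ∈ [7/328, 31/328)
j=2 picked index 2: u0 ∈ [-5/164, 31/164)
j=3 picked index 2: u0 ∈ [-51/328, 21/328)
j=4 picked index 3: u0 ∈ [-5/82, 7/82)
j=5 picked index 5: u0 ∈ [11/328, 27/328)
j=6 picked index 6: u0 ∈ [-7/164, 21/164)
j=7 picked index 7: u0 ∈ [1/328, 1/8)
intersection: [11/328, 21/328)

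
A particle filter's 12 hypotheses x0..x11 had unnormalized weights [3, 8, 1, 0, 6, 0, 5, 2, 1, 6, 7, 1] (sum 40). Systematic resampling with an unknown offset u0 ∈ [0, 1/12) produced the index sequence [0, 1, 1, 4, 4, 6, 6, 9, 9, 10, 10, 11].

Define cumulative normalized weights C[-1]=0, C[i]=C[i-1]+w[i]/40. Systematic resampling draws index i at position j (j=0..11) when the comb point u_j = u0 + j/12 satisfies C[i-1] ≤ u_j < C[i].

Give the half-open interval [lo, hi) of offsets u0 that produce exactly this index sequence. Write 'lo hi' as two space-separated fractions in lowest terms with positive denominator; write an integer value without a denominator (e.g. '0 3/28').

1/15 3/40

C = [3/40, 11/40, 3/10, 3/10, 9/20, 9/20, 23/40, 5/8, 13/20, 4/5, 39/40, 1]
j=0 picked index 0: u0 ∈ [0, 3/40)
j=1 picked index 1: u0 ∈ [-1/120, 23/120)
j=2 picked index 1: u0 ∈ [-11/120, 13/120)
j=3 picked index 4: u0 ∈ [1/20, 1/5)
j=4 picked index 4: u0 ∈ [-1/30, 7/60)
j=5 picked index 6: u0 ∈ [1/30, 19/120)
j=6 picked index 6: u0 ∈ [-1/20, 3/40)
j=7 picked index 9: u0 ∈ [1/15, 13/60)
j=8 picked index 9: u0 ∈ [-1/60, 2/15)
j=9 picked index 10: u0 ∈ [1/20, 9/40)
j=10 picked index 10: u0 ∈ [-1/30, 17/120)
j=11 picked index 11: u0 ∈ [7/120, 1/12)
intersection: [1/15, 3/40)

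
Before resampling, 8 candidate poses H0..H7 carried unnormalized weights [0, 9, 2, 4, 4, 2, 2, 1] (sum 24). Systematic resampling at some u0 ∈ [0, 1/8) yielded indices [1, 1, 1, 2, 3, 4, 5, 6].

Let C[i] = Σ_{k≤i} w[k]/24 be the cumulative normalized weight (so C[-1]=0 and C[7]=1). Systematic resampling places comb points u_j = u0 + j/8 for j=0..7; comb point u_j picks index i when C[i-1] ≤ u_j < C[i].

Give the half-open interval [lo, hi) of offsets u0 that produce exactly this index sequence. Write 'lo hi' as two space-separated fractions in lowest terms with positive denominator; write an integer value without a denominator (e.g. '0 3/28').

C = [0, 3/8, 11/24, 5/8, 19/24, 7/8, 23/24, 1]
j=0 picked index 1: u0 ∈ [0, 3/8)
j=1 picked index 1: u0 ∈ [-1/8, 1/4)
j=2 picked index 1: u0 ∈ [-1/4, 1/8)
j=3 picked index 2: u0 ∈ [0, 1/12)
j=4 picked index 3: u0 ∈ [-1/24, 1/8)
j=5 picked index 4: u0 ∈ [0, 1/6)
j=6 picked index 5: u0 ∈ [1/24, 1/8)
j=7 picked index 6: u0 ∈ [0, 1/12)
intersection: [1/24, 1/12)

1/24 1/12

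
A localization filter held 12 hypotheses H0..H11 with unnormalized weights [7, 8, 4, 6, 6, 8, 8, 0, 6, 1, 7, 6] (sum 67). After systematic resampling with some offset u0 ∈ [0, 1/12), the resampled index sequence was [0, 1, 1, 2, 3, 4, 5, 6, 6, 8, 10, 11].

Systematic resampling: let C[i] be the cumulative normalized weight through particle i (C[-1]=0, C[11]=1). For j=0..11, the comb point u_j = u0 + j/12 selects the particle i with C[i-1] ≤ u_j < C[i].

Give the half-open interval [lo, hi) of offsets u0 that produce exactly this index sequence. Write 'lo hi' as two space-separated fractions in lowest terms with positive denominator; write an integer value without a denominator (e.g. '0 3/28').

17/804 9/268

C = [7/67, 15/67, 19/67, 25/67, 31/67, 39/67, 47/67, 47/67, 53/67, 54/67, 61/67, 1]
j=0 picked index 0: u0 ∈ [0, 7/67)
j=1 picked index 1: u0 ∈ [17/804, 113/804)
j=2 picked index 1: u0 ∈ [-25/402, 23/402)
j=3 picked index 2: u0 ∈ [-7/268, 9/268)
j=4 picked index 3: u0 ∈ [-10/201, 8/201)
j=5 picked index 4: u0 ∈ [-35/804, 37/804)
j=6 picked index 5: u0 ∈ [-5/134, 11/134)
j=7 picked index 6: u0 ∈ [-1/804, 95/804)
j=8 picked index 6: u0 ∈ [-17/201, 7/201)
j=9 picked index 8: u0 ∈ [-13/268, 11/268)
j=10 picked index 10: u0 ∈ [-11/402, 31/402)
j=11 picked index 11: u0 ∈ [-5/804, 1/12)
intersection: [17/804, 9/268)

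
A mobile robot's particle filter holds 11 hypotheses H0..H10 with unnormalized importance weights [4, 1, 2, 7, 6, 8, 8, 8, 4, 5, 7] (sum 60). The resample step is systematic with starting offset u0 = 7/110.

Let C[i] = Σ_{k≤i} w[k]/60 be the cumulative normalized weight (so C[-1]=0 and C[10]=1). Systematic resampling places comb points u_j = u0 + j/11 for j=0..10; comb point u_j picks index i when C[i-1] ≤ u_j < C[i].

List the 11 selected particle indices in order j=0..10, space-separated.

C = [1/15, 1/12, 7/60, 7/30, 1/3, 7/15, 3/5, 11/15, 4/5, 53/60, 1]
j=0: u_0=7/110 ∈ [0, 1/15) → index 0
j=1: u_1=17/110 ∈ [7/60, 7/30) → index 3
j=2: u_2=27/110 ∈ [7/30, 1/3) → index 4
j=3: u_3=37/110 ∈ [1/3, 7/15) → index 5
j=4: u_4=47/110 ∈ [1/3, 7/15) → index 5
j=5: u_5=57/110 ∈ [7/15, 3/5) → index 6
j=6: u_6=67/110 ∈ [3/5, 11/15) → index 7
j=7: u_7=7/10 ∈ [3/5, 11/15) → index 7
j=8: u_8=87/110 ∈ [11/15, 4/5) → index 8
j=9: u_9=97/110 ∈ [4/5, 53/60) → index 9
j=10: u_10=107/110 ∈ [53/60, 1) → index 10

0 3 4 5 5 6 7 7 8 9 10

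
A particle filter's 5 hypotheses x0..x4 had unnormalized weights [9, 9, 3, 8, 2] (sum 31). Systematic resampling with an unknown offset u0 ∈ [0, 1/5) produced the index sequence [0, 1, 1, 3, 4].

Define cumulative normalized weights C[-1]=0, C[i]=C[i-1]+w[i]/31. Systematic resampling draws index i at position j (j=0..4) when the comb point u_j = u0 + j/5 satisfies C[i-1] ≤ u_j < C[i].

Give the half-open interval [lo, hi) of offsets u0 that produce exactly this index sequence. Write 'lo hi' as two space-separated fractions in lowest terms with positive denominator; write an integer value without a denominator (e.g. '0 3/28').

C = [9/31, 18/31, 21/31, 29/31, 1]
j=0 picked index 0: u0 ∈ [0, 9/31)
j=1 picked index 1: u0 ∈ [14/155, 59/155)
j=2 picked index 1: u0 ∈ [-17/155, 28/155)
j=3 picked index 3: u0 ∈ [12/155, 52/155)
j=4 picked index 4: u0 ∈ [21/155, 1/5)
intersection: [21/155, 28/155)

21/155 28/155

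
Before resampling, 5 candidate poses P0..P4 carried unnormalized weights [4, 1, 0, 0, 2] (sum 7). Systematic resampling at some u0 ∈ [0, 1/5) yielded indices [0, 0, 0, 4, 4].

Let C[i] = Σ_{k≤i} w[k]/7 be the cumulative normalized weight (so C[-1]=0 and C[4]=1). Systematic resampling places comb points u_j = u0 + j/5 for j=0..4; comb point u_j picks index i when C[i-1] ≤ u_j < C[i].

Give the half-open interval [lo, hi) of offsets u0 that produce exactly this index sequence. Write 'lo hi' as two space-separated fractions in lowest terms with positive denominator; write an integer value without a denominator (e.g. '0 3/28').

C = [4/7, 5/7, 5/7, 5/7, 1]
j=0 picked index 0: u0 ∈ [0, 4/7)
j=1 picked index 0: u0 ∈ [-1/5, 13/35)
j=2 picked index 0: u0 ∈ [-2/5, 6/35)
j=3 picked index 4: u0 ∈ [4/35, 2/5)
j=4 picked index 4: u0 ∈ [-3/35, 1/5)
intersection: [4/35, 6/35)

4/35 6/35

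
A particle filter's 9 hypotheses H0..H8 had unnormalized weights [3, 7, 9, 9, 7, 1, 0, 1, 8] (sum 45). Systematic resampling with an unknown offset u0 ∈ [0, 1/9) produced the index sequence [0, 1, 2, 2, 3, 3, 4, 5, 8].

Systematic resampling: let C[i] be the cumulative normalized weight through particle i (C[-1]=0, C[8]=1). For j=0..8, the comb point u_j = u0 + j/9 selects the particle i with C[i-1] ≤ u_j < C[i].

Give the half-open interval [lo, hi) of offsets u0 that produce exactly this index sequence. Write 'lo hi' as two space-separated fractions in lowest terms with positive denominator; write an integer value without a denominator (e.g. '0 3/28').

0 1/45

C = [1/15, 2/9, 19/45, 28/45, 7/9, 4/5, 4/5, 37/45, 1]
j=0 picked index 0: u0 ∈ [0, 1/15)
j=1 picked index 1: u0 ∈ [-2/45, 1/9)
j=2 picked index 2: u0 ∈ [0, 1/5)
j=3 picked index 2: u0 ∈ [-1/9, 4/45)
j=4 picked index 3: u0 ∈ [-1/45, 8/45)
j=5 picked index 3: u0 ∈ [-2/15, 1/15)
j=6 picked index 4: u0 ∈ [-2/45, 1/9)
j=7 picked index 5: u0 ∈ [0, 1/45)
j=8 picked index 8: u0 ∈ [-1/15, 1/9)
intersection: [0, 1/45)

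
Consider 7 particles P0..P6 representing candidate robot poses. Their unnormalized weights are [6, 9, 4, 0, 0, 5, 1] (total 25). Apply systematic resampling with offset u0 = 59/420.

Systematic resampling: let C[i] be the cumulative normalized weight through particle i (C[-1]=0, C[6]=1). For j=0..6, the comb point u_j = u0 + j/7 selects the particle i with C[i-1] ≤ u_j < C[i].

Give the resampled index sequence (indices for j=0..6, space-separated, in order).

0 1 1 1 2 5 6

C = [6/25, 3/5, 19/25, 19/25, 19/25, 24/25, 1]
j=0: u_0=59/420 ∈ [0, 6/25) → index 0
j=1: u_1=17/60 ∈ [6/25, 3/5) → index 1
j=2: u_2=179/420 ∈ [6/25, 3/5) → index 1
j=3: u_3=239/420 ∈ [6/25, 3/5) → index 1
j=4: u_4=299/420 ∈ [3/5, 19/25) → index 2
j=5: u_5=359/420 ∈ [19/25, 24/25) → index 5
j=6: u_6=419/420 ∈ [24/25, 1) → index 6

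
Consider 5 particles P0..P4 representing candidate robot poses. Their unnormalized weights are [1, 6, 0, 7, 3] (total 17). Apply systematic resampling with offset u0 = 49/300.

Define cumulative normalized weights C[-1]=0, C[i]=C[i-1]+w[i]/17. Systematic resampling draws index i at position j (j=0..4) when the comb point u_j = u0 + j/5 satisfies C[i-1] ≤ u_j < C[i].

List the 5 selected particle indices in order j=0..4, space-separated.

1 1 3 3 4

C = [1/17, 7/17, 7/17, 14/17, 1]
j=0: u_0=49/300 ∈ [1/17, 7/17) → index 1
j=1: u_1=109/300 ∈ [1/17, 7/17) → index 1
j=2: u_2=169/300 ∈ [7/17, 14/17) → index 3
j=3: u_3=229/300 ∈ [7/17, 14/17) → index 3
j=4: u_4=289/300 ∈ [14/17, 1) → index 4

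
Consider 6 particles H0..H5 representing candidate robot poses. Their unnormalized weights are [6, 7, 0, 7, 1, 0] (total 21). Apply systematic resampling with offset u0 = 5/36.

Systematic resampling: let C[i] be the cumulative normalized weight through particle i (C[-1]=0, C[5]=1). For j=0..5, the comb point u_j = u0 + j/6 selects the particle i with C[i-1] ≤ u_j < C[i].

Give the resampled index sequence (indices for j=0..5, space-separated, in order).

0 1 1 3 3 4

C = [2/7, 13/21, 13/21, 20/21, 1, 1]
j=0: u_0=5/36 ∈ [0, 2/7) → index 0
j=1: u_1=11/36 ∈ [2/7, 13/21) → index 1
j=2: u_2=17/36 ∈ [2/7, 13/21) → index 1
j=3: u_3=23/36 ∈ [13/21, 20/21) → index 3
j=4: u_4=29/36 ∈ [13/21, 20/21) → index 3
j=5: u_5=35/36 ∈ [20/21, 1) → index 4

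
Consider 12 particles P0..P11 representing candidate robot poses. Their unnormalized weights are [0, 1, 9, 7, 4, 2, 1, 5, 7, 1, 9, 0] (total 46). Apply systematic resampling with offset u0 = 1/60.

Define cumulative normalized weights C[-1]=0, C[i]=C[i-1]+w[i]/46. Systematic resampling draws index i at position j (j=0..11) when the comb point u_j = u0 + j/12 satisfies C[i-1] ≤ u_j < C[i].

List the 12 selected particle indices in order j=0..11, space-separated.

C = [0, 1/46, 5/23, 17/46, 21/46, 1/2, 12/23, 29/46, 18/23, 37/46, 1, 1]
j=0: u_0=1/60 ∈ [0, 1/46) → index 1
j=1: u_1=1/10 ∈ [1/46, 5/23) → index 2
j=2: u_2=11/60 ∈ [1/46, 5/23) → index 2
j=3: u_3=4/15 ∈ [5/23, 17/46) → index 3
j=4: u_4=7/20 ∈ [5/23, 17/46) → index 3
j=5: u_5=13/30 ∈ [17/46, 21/46) → index 4
j=6: u_6=31/60 ∈ [1/2, 12/23) → index 6
j=7: u_7=3/5 ∈ [12/23, 29/46) → index 7
j=8: u_8=41/60 ∈ [29/46, 18/23) → index 8
j=9: u_9=23/30 ∈ [29/46, 18/23) → index 8
j=10: u_10=17/20 ∈ [37/46, 1) → index 10
j=11: u_11=14/15 ∈ [37/46, 1) → index 10

1 2 2 3 3 4 6 7 8 8 10 10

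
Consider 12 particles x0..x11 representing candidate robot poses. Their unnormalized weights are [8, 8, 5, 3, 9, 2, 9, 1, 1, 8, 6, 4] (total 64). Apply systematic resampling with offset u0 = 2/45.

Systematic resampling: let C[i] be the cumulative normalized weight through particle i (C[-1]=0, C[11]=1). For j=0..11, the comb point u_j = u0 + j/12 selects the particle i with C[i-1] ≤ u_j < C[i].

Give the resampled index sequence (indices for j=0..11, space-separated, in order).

C = [1/8, 1/4, 21/64, 3/8, 33/64, 35/64, 11/16, 45/64, 23/32, 27/32, 15/16, 1]
j=0: u_0=2/45 ∈ [0, 1/8) → index 0
j=1: u_1=23/180 ∈ [1/8, 1/4) → index 1
j=2: u_2=19/90 ∈ [1/8, 1/4) → index 1
j=3: u_3=53/180 ∈ [1/4, 21/64) → index 2
j=4: u_4=17/45 ∈ [3/8, 33/64) → index 4
j=5: u_5=83/180 ∈ [3/8, 33/64) → index 4
j=6: u_6=49/90 ∈ [33/64, 35/64) → index 5
j=7: u_7=113/180 ∈ [35/64, 11/16) → index 6
j=8: u_8=32/45 ∈ [45/64, 23/32) → index 8
j=9: u_9=143/180 ∈ [23/32, 27/32) → index 9
j=10: u_10=79/90 ∈ [27/32, 15/16) → index 10
j=11: u_11=173/180 ∈ [15/16, 1) → index 11

0 1 1 2 4 4 5 6 8 9 10 11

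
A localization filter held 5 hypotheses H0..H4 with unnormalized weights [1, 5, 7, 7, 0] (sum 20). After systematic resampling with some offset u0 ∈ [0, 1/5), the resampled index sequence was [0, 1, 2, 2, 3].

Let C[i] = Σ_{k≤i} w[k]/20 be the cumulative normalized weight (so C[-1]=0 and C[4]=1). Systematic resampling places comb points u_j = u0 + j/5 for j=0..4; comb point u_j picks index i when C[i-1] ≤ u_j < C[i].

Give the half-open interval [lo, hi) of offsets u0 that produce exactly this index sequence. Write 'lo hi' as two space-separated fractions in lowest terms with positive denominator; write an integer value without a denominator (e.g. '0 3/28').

C = [1/20, 3/10, 13/20, 1, 1]
j=0 picked index 0: u0 ∈ [0, 1/20)
j=1 picked index 1: u0 ∈ [-3/20, 1/10)
j=2 picked index 2: u0 ∈ [-1/10, 1/4)
j=3 picked index 2: u0 ∈ [-3/10, 1/20)
j=4 picked index 3: u0 ∈ [-3/20, 1/5)
intersection: [0, 1/20)

0 1/20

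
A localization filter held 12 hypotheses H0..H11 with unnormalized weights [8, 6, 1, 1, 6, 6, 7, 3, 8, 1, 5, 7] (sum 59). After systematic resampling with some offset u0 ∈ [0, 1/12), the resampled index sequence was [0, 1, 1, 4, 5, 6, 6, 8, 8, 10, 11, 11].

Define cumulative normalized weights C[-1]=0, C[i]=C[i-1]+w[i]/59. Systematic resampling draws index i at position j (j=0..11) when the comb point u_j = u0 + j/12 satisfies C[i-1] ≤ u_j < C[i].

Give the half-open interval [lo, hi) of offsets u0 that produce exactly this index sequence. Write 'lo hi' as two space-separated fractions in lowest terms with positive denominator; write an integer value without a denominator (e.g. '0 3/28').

C = [8/59, 14/59, 15/59, 16/59, 22/59, 28/59, 35/59, 38/59, 46/59, 47/59, 52/59, 1]
j=0 picked index 0: u0 ∈ [0, 8/59)
j=1 picked index 1: u0 ∈ [37/708, 109/708)
j=2 picked index 1: u0 ∈ [-11/354, 25/354)
j=3 picked index 4: u0 ∈ [5/236, 29/236)
j=4 picked index 5: u0 ∈ [7/177, 25/177)
j=5 picked index 6: u0 ∈ [41/708, 125/708)
j=6 picked index 6: u0 ∈ [-3/118, 11/118)
j=7 picked index 8: u0 ∈ [43/708, 139/708)
j=8 picked index 8: u0 ∈ [-4/177, 20/177)
j=9 picked index 10: u0 ∈ [11/236, 31/236)
j=10 picked index 11: u0 ∈ [17/354, 1/6)
j=11 picked index 11: u0 ∈ [-25/708, 1/12)
intersection: [43/708, 25/354)

43/708 25/354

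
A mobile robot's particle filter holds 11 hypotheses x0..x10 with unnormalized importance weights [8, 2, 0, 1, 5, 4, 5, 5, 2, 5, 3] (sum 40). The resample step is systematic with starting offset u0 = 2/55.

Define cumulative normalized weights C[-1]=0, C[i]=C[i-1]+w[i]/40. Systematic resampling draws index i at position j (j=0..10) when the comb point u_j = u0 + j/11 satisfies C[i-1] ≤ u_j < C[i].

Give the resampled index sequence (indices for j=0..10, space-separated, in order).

0 0 1 4 5 5 6 7 8 9 10

C = [1/5, 1/4, 1/4, 11/40, 2/5, 1/2, 5/8, 3/4, 4/5, 37/40, 1]
j=0: u_0=2/55 ∈ [0, 1/5) → index 0
j=1: u_1=7/55 ∈ [0, 1/5) → index 0
j=2: u_2=12/55 ∈ [1/5, 1/4) → index 1
j=3: u_3=17/55 ∈ [11/40, 2/5) → index 4
j=4: u_4=2/5 ∈ [2/5, 1/2) → index 5
j=5: u_5=27/55 ∈ [2/5, 1/2) → index 5
j=6: u_6=32/55 ∈ [1/2, 5/8) → index 6
j=7: u_7=37/55 ∈ [5/8, 3/4) → index 7
j=8: u_8=42/55 ∈ [3/4, 4/5) → index 8
j=9: u_9=47/55 ∈ [4/5, 37/40) → index 9
j=10: u_10=52/55 ∈ [37/40, 1) → index 10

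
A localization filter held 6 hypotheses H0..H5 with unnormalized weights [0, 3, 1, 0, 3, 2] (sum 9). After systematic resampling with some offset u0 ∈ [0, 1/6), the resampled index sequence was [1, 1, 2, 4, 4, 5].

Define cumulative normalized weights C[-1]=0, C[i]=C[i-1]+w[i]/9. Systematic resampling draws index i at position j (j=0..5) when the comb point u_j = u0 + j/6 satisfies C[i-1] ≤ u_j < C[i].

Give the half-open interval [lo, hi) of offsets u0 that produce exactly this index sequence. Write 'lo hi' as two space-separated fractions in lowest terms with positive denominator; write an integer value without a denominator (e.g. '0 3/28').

0 1/9

C = [0, 1/3, 4/9, 4/9, 7/9, 1]
j=0 picked index 1: u0 ∈ [0, 1/3)
j=1 picked index 1: u0 ∈ [-1/6, 1/6)
j=2 picked index 2: u0 ∈ [0, 1/9)
j=3 picked index 4: u0 ∈ [-1/18, 5/18)
j=4 picked index 4: u0 ∈ [-2/9, 1/9)
j=5 picked index 5: u0 ∈ [-1/18, 1/6)
intersection: [0, 1/9)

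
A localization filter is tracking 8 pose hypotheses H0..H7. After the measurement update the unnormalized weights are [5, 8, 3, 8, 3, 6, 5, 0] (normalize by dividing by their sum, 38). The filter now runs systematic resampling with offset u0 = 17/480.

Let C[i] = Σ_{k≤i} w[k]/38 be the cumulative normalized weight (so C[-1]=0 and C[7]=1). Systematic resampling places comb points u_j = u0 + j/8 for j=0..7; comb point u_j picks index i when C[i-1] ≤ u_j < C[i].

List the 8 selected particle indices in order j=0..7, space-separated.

C = [5/38, 13/38, 8/19, 12/19, 27/38, 33/38, 1, 1]
j=0: u_0=17/480 ∈ [0, 5/38) → index 0
j=1: u_1=77/480 ∈ [5/38, 13/38) → index 1
j=2: u_2=137/480 ∈ [5/38, 13/38) → index 1
j=3: u_3=197/480 ∈ [13/38, 8/19) → index 2
j=4: u_4=257/480 ∈ [8/19, 12/19) → index 3
j=5: u_5=317/480 ∈ [12/19, 27/38) → index 4
j=6: u_6=377/480 ∈ [27/38, 33/38) → index 5
j=7: u_7=437/480 ∈ [33/38, 1) → index 6

0 1 1 2 3 4 5 6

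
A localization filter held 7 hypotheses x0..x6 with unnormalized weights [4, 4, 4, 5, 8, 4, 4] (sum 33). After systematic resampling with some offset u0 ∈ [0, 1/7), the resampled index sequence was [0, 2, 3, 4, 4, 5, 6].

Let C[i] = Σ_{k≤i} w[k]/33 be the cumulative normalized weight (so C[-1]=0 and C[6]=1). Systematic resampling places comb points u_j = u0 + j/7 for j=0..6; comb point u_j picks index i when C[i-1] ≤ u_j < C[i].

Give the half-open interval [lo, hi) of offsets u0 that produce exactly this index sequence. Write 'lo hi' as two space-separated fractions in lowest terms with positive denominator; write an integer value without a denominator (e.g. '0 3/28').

C = [4/33, 8/33, 4/11, 17/33, 25/33, 29/33, 1]
j=0 picked index 0: u0 ∈ [0, 4/33)
j=1 picked index 2: u0 ∈ [23/231, 17/77)
j=2 picked index 3: u0 ∈ [6/77, 53/231)
j=3 picked index 4: u0 ∈ [20/231, 76/231)
j=4 picked index 4: u0 ∈ [-13/231, 43/231)
j=5 picked index 5: u0 ∈ [10/231, 38/231)
j=6 picked index 6: u0 ∈ [5/231, 1/7)
intersection: [23/231, 4/33)

23/231 4/33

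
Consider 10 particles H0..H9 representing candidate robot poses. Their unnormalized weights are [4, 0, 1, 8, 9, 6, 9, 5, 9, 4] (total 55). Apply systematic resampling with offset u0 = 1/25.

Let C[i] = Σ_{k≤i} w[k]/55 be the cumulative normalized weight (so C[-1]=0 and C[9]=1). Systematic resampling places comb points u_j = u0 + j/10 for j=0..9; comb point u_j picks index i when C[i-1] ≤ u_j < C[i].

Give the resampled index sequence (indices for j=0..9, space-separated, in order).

0 3 4 4 5 6 6 7 8 9

C = [4/55, 4/55, 1/11, 13/55, 2/5, 28/55, 37/55, 42/55, 51/55, 1]
j=0: u_0=1/25 ∈ [0, 4/55) → index 0
j=1: u_1=7/50 ∈ [1/11, 13/55) → index 3
j=2: u_2=6/25 ∈ [13/55, 2/5) → index 4
j=3: u_3=17/50 ∈ [13/55, 2/5) → index 4
j=4: u_4=11/25 ∈ [2/5, 28/55) → index 5
j=5: u_5=27/50 ∈ [28/55, 37/55) → index 6
j=6: u_6=16/25 ∈ [28/55, 37/55) → index 6
j=7: u_7=37/50 ∈ [37/55, 42/55) → index 7
j=8: u_8=21/25 ∈ [42/55, 51/55) → index 8
j=9: u_9=47/50 ∈ [51/55, 1) → index 9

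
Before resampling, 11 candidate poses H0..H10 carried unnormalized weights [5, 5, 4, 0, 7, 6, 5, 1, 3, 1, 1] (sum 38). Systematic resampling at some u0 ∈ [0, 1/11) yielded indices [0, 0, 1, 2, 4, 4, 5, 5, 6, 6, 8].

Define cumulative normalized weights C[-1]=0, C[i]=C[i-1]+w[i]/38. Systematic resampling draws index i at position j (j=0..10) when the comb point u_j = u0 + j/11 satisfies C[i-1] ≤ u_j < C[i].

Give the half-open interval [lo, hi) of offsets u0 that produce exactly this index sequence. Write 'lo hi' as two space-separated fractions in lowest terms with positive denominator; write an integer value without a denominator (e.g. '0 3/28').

C = [5/38, 5/19, 7/19, 7/19, 21/38, 27/38, 16/19, 33/38, 18/19, 37/38, 1]
j=0 picked index 0: u0 ∈ [0, 5/38)
j=1 picked index 0: u0 ∈ [-1/11, 17/418)
j=2 picked index 1: u0 ∈ [-21/418, 17/209)
j=3 picked index 2: u0 ∈ [-2/209, 20/209)
j=4 picked index 4: u0 ∈ [1/209, 79/418)
j=5 picked index 4: u0 ∈ [-18/209, 41/418)
j=6 picked index 5: u0 ∈ [3/418, 69/418)
j=7 picked index 5: u0 ∈ [-35/418, 31/418)
j=8 picked index 6: u0 ∈ [-7/418, 24/209)
j=9 picked index 6: u0 ∈ [-45/418, 5/209)
j=10 picked index 8: u0 ∈ [-17/418, 8/209)
intersection: [3/418, 5/209)

3/418 5/209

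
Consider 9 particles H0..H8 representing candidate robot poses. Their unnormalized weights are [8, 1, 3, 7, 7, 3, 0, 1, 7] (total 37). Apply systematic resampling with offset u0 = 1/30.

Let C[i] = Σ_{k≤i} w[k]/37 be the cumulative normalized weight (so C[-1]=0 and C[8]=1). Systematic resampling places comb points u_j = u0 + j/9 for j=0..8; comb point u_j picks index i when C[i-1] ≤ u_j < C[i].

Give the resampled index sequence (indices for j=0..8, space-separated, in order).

0 0 2 3 3 4 4 8 8

C = [8/37, 9/37, 12/37, 19/37, 26/37, 29/37, 29/37, 30/37, 1]
j=0: u_0=1/30 ∈ [0, 8/37) → index 0
j=1: u_1=13/90 ∈ [0, 8/37) → index 0
j=2: u_2=23/90 ∈ [9/37, 12/37) → index 2
j=3: u_3=11/30 ∈ [12/37, 19/37) → index 3
j=4: u_4=43/90 ∈ [12/37, 19/37) → index 3
j=5: u_5=53/90 ∈ [19/37, 26/37) → index 4
j=6: u_6=7/10 ∈ [19/37, 26/37) → index 4
j=7: u_7=73/90 ∈ [30/37, 1) → index 8
j=8: u_8=83/90 ∈ [30/37, 1) → index 8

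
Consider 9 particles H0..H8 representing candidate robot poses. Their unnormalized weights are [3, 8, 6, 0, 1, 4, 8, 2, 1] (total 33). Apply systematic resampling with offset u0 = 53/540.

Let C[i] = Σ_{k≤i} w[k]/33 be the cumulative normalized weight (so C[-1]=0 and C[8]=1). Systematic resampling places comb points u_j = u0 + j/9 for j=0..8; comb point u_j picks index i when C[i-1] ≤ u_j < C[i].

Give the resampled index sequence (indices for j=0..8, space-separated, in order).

1 1 1 2 4 5 6 6 8

C = [1/11, 1/3, 17/33, 17/33, 6/11, 2/3, 10/11, 32/33, 1]
j=0: u_0=53/540 ∈ [1/11, 1/3) → index 1
j=1: u_1=113/540 ∈ [1/11, 1/3) → index 1
j=2: u_2=173/540 ∈ [1/11, 1/3) → index 1
j=3: u_3=233/540 ∈ [1/3, 17/33) → index 2
j=4: u_4=293/540 ∈ [17/33, 6/11) → index 4
j=5: u_5=353/540 ∈ [6/11, 2/3) → index 5
j=6: u_6=413/540 ∈ [2/3, 10/11) → index 6
j=7: u_7=473/540 ∈ [2/3, 10/11) → index 6
j=8: u_8=533/540 ∈ [32/33, 1) → index 8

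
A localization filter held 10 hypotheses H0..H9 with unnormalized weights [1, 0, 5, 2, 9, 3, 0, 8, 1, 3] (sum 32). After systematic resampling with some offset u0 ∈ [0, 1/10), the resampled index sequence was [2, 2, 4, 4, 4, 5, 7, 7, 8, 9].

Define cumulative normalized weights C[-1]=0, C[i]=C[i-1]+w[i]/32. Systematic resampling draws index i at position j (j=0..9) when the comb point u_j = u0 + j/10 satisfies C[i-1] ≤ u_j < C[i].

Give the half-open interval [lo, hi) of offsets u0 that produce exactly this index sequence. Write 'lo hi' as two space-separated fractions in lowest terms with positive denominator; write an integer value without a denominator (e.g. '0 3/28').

3/40 7/80

C = [1/32, 1/32, 3/16, 1/4, 17/32, 5/8, 5/8, 7/8, 29/32, 1]
j=0 picked index 2: u0 ∈ [1/32, 3/16)
j=1 picked index 2: u0 ∈ [-11/160, 7/80)
j=2 picked index 4: u0 ∈ [1/20, 53/160)
j=3 picked index 4: u0 ∈ [-1/20, 37/160)
j=4 picked index 4: u0 ∈ [-3/20, 21/160)
j=5 picked index 5: u0 ∈ [1/32, 1/8)
j=6 picked index 7: u0 ∈ [1/40, 11/40)
j=7 picked index 7: u0 ∈ [-3/40, 7/40)
j=8 picked index 8: u0 ∈ [3/40, 17/160)
j=9 picked index 9: u0 ∈ [1/160, 1/10)
intersection: [3/40, 7/80)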